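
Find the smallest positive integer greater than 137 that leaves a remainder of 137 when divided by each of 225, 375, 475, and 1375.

N − 137 must be a common multiple of 225, 375, 475, and 1375.
225 = 3^2 × 5^2
375 = 3 × 5^3
475 = 5^2 × 19
1375 = 5^3 × 11
LCM(225, 375, 475, 1375) = 3^2 × 5^3 × 11 × 19 = 235125.
Smallest N > 137 is LCM + 137 = 235125 + 137 = 235262.

235262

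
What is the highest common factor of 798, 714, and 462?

42

798 = 2 × 3 × 7 × 19
714 = 2 × 3 × 7 × 17
462 = 2 × 3 × 7 × 11
gcd(798, 714, 462) = 2 × 3 × 7 = 42.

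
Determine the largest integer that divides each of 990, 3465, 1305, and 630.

990 = 2 × 3^2 × 5 × 11
3465 = 3^2 × 5 × 7 × 11
1305 = 3^2 × 5 × 29
630 = 2 × 3^2 × 5 × 7
gcd(990, 3465, 1305, 630) = 3^2 × 5 = 45.

45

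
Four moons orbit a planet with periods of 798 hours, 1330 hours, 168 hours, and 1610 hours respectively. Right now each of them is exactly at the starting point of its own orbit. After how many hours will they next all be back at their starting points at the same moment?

367080 hours

We need the least common multiple of the intervals.
798 = 2 × 3 × 7 × 19
1330 = 2 × 5 × 7 × 19
168 = 2^3 × 3 × 7
1610 = 2 × 5 × 7 × 23
LCM(798, 1330, 168, 1610) = 2^3 × 3 × 5 × 7 × 19 × 23 = 367080.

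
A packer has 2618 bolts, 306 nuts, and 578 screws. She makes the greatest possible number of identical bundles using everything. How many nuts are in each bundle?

Number of bundles = gcd(2618, 306, 578).
2618 = 2 × 7 × 11 × 17
306 = 2 × 3^2 × 17
578 = 2 × 17^2
gcd(2618, 306, 578) = 2 × 17 = 34.
nuts per bundle = 306 / 34 = 9.

9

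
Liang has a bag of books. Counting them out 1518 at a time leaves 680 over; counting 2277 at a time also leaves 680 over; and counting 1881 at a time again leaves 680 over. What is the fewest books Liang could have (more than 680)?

N − 680 must be a common multiple of 1518, 2277, and 1881.
1518 = 2 × 3 × 11 × 23
2277 = 3^2 × 11 × 23
1881 = 3^2 × 11 × 19
LCM(1518, 2277, 1881) = 2 × 3^2 × 11 × 19 × 23 = 86526.
Smallest N > 680 is LCM + 680 = 86526 + 680 = 87206.

87206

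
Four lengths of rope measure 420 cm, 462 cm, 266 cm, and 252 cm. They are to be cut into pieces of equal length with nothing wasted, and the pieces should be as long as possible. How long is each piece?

14 cm

Each piece length must divide every original length, so the longest possible is gcd(420, 462, 266, 252).
420 = 2^2 × 3 × 5 × 7
462 = 2 × 3 × 7 × 11
266 = 2 × 7 × 19
252 = 2^2 × 3^2 × 7
gcd(420, 462, 266, 252) = 2 × 7 = 14.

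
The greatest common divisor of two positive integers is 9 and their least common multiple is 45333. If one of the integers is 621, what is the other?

657

For two integers, gcd × lcm = product, so the other is (9 × 45333) / 621 = 407997 / 621 = 657.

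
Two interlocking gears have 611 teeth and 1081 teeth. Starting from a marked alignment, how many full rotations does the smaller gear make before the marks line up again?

23 rotations

All finish a whole number of cycles simultaneously at t = LCM of the periods.
611 = 13 × 47
1081 = 23 × 47
LCM(611, 1081) = 13 × 23 × 47 = 14053.
Rotations for period 611: 14053 / 611 = 23.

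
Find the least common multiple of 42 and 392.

42 = 2 × 3 × 7
392 = 2^3 × 7^2
LCM(42, 392) = 2^3 × 3 × 7^2 = 1176.

1176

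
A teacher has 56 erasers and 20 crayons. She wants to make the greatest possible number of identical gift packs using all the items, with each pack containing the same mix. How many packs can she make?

4 packs

The pack count must divide each quantity, so the greatest is gcd(56, 20).
56 = 2^3 × 7
20 = 2^2 × 5
gcd(56, 20) = 2^2 = 4.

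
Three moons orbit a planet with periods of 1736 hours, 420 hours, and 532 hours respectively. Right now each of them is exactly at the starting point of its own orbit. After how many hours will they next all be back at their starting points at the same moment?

494760 hours

The first simultaneous occurrence is after LCM of the individual periods.
1736 = 2^3 × 7 × 31
420 = 2^2 × 3 × 5 × 7
532 = 2^2 × 7 × 19
LCM(1736, 420, 532) = 2^3 × 3 × 5 × 7 × 19 × 31 = 494760.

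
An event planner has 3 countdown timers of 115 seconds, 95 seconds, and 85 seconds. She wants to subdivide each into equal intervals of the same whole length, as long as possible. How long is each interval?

The interval must divide each timer length; the longest such is the gcd.
115 = 5 × 23
95 = 5 × 19
85 = 5 × 17
gcd(115, 95, 85) = 5.

5 seconds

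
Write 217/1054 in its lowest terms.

7/34

217 = 7 × 31
1054 = 2 × 17 × 31
gcd(217, 1054) = 31.
Divide numerator and denominator by 31: 217/1054 = 7/34.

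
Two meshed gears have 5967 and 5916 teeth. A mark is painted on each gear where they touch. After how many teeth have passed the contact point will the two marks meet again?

We need the least common multiple of the intervals.
5967 = 3^3 × 13 × 17
5916 = 2^2 × 3 × 17 × 29
LCM(5967, 5916) = 2^2 × 3^3 × 13 × 17 × 29 = 692172.

692172 teeth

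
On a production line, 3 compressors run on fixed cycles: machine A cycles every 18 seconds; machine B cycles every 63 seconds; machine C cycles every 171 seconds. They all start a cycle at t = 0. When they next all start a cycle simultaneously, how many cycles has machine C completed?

14 cycles

The first common completion time is the LCM of the periods.
18 = 2 × 3^2
63 = 3^2 × 7
171 = 3^2 × 19
LCM(18, 63, 171) = 2 × 3^2 × 7 × 19 = 2394.
Cycles for period 171: 2394 / 171 = 14.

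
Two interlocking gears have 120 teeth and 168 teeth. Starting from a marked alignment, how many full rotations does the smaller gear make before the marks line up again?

7 rotations

All finish a whole number of cycles simultaneously at t = LCM of the periods.
120 = 2^3 × 3 × 5
168 = 2^3 × 3 × 7
LCM(120, 168) = 2^3 × 3 × 5 × 7 = 840.
Rotations for period 120: 840 / 120 = 7.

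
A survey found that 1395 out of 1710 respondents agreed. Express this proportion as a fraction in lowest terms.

1395 = 3^2 × 5 × 31
1710 = 2 × 3^2 × 5 × 19
gcd(1395, 1710) = 3^2 × 5 = 45.
Divide numerator and denominator by 45: 1395/1710 = 31/38.

31/38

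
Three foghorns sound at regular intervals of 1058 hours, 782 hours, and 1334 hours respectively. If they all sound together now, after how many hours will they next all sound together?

They coincide at every common multiple of the periods; the first is the LCM.
1058 = 2 × 23^2
782 = 2 × 17 × 23
1334 = 2 × 23 × 29
LCM(1058, 782, 1334) = 2 × 17 × 23^2 × 29 = 521594.

521594 hours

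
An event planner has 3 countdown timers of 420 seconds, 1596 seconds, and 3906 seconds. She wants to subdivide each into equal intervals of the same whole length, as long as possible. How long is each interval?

The interval must divide each timer length; the longest such is the gcd.
420 = 2^2 × 3 × 5 × 7
1596 = 2^2 × 3 × 7 × 19
3906 = 2 × 3^2 × 7 × 31
gcd(420, 1596, 3906) = 2 × 3 × 7 = 42.

42 seconds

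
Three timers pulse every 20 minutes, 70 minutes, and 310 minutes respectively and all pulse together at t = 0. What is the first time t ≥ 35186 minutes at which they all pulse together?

39060 minutes

Joint pulses occur at multiples of LCM(20, 70, 310).
20 = 2^2 × 5
70 = 2 × 5 × 7
310 = 2 × 5 × 31
LCM(20, 70, 310) = 2^2 × 5 × 7 × 31 = 4340.
Smallest multiple of 4340 that is ≥ 35186: ⌈35186/4340⌉ × 4340 = 9 × 4340 = 39060.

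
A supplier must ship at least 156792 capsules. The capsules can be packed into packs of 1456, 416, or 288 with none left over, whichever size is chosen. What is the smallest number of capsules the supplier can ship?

157248

The number of capsules must be a common multiple of 1456, 416, and 288, so a multiple of their LCM.
1456 = 2^4 × 7 × 13
416 = 2^5 × 13
288 = 2^5 × 3^2
LCM(1456, 416, 288) = 2^5 × 3^2 × 7 × 13 = 26208.
Smallest multiple of 26208 that is ≥ 156792: ⌈156792/26208⌉ × 26208 = 6 × 26208 = 157248.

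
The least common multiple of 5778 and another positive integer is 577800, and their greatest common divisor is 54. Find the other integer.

5400

gcd × lcm = product of the two integers, so the other integer is (54 × 577800) / 5778 = 5400.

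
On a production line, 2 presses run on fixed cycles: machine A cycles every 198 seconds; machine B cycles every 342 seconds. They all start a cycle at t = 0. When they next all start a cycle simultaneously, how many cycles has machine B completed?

11 cycles

They are all back at their starting positions together after one LCM of the periods.
198 = 2 × 3^2 × 11
342 = 2 × 3^2 × 19
LCM(198, 342) = 2 × 3^2 × 11 × 19 = 3762.
Cycles for period 342: 3762 / 342 = 11.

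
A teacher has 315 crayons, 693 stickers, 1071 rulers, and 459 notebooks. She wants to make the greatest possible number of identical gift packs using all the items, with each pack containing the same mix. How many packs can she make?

The pack count must divide each quantity, so the greatest is gcd(315, 693, 1071, 459).
315 = 3^2 × 5 × 7
693 = 3^2 × 7 × 11
1071 = 3^2 × 7 × 17
459 = 3^3 × 17
gcd(315, 693, 1071, 459) = 3^2 = 9.

9 packs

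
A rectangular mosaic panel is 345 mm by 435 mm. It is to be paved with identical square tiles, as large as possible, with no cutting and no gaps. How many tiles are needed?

Tile side = gcd(345, 435).
345 = 3 × 5 × 23
435 = 3 × 5 × 29
gcd(345, 435) = 3 × 5 = 15.
Tiles: (345/15) × (435/15) = 23 × 29 = 667.

667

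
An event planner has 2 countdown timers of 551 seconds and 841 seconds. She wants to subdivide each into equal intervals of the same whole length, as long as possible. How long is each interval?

The interval must divide each timer length; the longest such is the gcd.
551 = 19 × 29
841 = 29^2
gcd(551, 841) = 29.

29 seconds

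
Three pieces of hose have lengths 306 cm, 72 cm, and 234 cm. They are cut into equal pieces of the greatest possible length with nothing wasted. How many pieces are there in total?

34

Piece length = gcd(306, 72, 234).
306 = 2 × 3^2 × 17
72 = 2^3 × 3^2
234 = 2 × 3^2 × 13
gcd(306, 72, 234) = 2 × 3^2 = 18.
Total pieces = 306/18 + 72/18 + 234/18 = 17 + 4 + 13 = 34.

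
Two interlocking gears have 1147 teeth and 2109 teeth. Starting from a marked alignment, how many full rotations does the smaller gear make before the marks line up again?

They are all back at their starting positions together after one LCM of the periods.
1147 = 31 × 37
2109 = 3 × 19 × 37
LCM(1147, 2109) = 3 × 19 × 31 × 37 = 65379.
Rotations for period 1147: 65379 / 1147 = 57.

57 rotations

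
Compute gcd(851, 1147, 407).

37

851 = 23 × 37
1147 = 31 × 37
407 = 11 × 37
gcd(851, 1147, 407) = 37.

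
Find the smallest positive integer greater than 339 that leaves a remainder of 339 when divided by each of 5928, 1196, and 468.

409371

N − 339 must be a common multiple of 5928, 1196, and 468.
5928 = 2^3 × 3 × 13 × 19
1196 = 2^2 × 13 × 23
468 = 2^2 × 3^2 × 13
LCM(5928, 1196, 468) = 2^3 × 3^2 × 13 × 19 × 23 = 409032.
Smallest N > 339 is LCM + 339 = 409032 + 339 = 409371.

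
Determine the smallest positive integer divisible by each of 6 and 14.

6 = 2 × 3
14 = 2 × 7
LCM(6, 14) = 2 × 3 × 7 = 42.

42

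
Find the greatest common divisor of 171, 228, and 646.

19

171 = 3^2 × 19
228 = 2^2 × 3 × 19
646 = 2 × 17 × 19
gcd(171, 228, 646) = 19.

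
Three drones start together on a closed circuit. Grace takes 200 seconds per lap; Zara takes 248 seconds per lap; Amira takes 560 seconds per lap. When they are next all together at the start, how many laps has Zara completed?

They are all back at their starting positions together after one LCM of the periods.
200 = 2^3 × 5^2
248 = 2^3 × 31
560 = 2^4 × 5 × 7
LCM(200, 248, 560) = 2^4 × 5^2 × 7 × 31 = 86800.
Laps for period 248: 86800 / 248 = 350.

350 laps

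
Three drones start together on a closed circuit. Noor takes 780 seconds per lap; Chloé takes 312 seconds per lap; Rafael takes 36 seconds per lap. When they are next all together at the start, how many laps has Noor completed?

6 laps

The first common completion time is the LCM of the periods.
780 = 2^2 × 3 × 5 × 13
312 = 2^3 × 3 × 13
36 = 2^2 × 3^2
LCM(780, 312, 36) = 2^3 × 3^2 × 5 × 13 = 4680.
Laps for period 780: 4680 / 780 = 6.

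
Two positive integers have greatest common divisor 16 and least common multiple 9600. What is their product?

For any two positive integers, gcd × lcm = product = 16 × 9600 = 153600.

153600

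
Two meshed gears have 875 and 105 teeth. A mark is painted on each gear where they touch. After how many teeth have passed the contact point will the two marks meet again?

They coincide at every common multiple of the periods; the first is the LCM.
875 = 5^3 × 7
105 = 3 × 5 × 7
LCM(875, 105) = 3 × 5^3 × 7 = 2625.

2625 teeth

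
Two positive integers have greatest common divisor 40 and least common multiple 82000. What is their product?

3280000

For any two positive integers, gcd × lcm = product = 40 × 82000 = 3280000.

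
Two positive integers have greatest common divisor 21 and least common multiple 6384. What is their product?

For any two positive integers, gcd × lcm = product = 21 × 6384 = 134064.

134064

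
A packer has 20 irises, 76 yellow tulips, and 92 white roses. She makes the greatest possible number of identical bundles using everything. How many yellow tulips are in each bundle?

Number of bundles = gcd(20, 76, 92).
20 = 2^2 × 5
76 = 2^2 × 19
92 = 2^2 × 23
gcd(20, 76, 92) = 2^2 = 4.
yellow tulips per bundle = 76 / 4 = 19.

19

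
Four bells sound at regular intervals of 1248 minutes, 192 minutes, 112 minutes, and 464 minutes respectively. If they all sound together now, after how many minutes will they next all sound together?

The first simultaneous occurrence is after LCM of the individual periods.
1248 = 2^5 × 3 × 13
192 = 2^6 × 3
112 = 2^4 × 7
464 = 2^4 × 29
LCM(1248, 192, 112, 464) = 2^6 × 3 × 7 × 13 × 29 = 506688.

506688 minutes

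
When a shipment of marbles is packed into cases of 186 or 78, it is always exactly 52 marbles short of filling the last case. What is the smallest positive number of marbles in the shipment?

Being 52 short of a full case of size k means N ≡ −52 (mod k), i.e. N + 52 is a multiple of each size.
186 = 2 × 3 × 31
78 = 2 × 3 × 13
LCM(186, 78) = 2 × 3 × 13 × 31 = 2418.
Smallest positive N is 2418 − 52 = 2366.

2366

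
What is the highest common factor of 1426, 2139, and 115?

1426 = 2 × 23 × 31
2139 = 3 × 23 × 31
115 = 5 × 23
gcd(1426, 2139, 115) = 23.

23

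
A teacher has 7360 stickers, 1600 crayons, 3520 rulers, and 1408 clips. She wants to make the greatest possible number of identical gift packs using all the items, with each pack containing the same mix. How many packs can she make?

The pack count must divide each quantity, so the greatest is gcd(7360, 1600, 3520, 1408).
7360 = 2^6 × 5 × 23
1600 = 2^6 × 5^2
3520 = 2^6 × 5 × 11
1408 = 2^7 × 11
gcd(7360, 1600, 3520, 1408) = 2^6 = 64.

64 packs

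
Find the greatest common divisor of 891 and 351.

891 = 3^4 × 11
351 = 3^3 × 13
gcd(891, 351) = 3^3 = 27.

27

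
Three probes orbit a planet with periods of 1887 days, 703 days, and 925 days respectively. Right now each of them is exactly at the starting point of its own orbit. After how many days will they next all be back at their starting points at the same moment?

We need the least common multiple of the intervals.
1887 = 3 × 17 × 37
703 = 19 × 37
925 = 5^2 × 37
LCM(1887, 703, 925) = 3 × 5^2 × 17 × 19 × 37 = 896325.

896325 days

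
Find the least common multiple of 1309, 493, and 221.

1309 = 7 × 11 × 17
493 = 17 × 29
221 = 13 × 17
LCM(1309, 493, 221) = 7 × 11 × 13 × 17 × 29 = 493493.

493493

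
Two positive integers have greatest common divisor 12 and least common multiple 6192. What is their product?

74304

For any two positive integers, gcd × lcm = product = 12 × 6192 = 74304.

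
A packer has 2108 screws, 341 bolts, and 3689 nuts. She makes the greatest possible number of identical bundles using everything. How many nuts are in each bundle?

Number of bundles = gcd(2108, 341, 3689).
2108 = 2^2 × 17 × 31
341 = 11 × 31
3689 = 7 × 17 × 31
gcd(2108, 341, 3689) = 31.
nuts per bundle = 3689 / 31 = 119.

119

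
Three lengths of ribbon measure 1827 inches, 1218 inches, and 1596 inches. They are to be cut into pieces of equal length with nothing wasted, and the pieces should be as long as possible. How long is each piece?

21 inches

Each piece length must divide every original length, so the longest possible is gcd(1827, 1218, 1596).
1827 = 3^2 × 7 × 29
1218 = 2 × 3 × 7 × 29
1596 = 2^2 × 3 × 7 × 19
gcd(1827, 1218, 1596) = 3 × 7 = 21.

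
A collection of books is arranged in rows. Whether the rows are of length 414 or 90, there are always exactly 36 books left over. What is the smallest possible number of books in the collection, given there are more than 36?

2106

N − 36 must be a common multiple of 414 and 90.
414 = 2 × 3^2 × 23
90 = 2 × 3^2 × 5
LCM(414, 90) = 2 × 3^2 × 5 × 23 = 2070.
Smallest N > 36 is LCM + 36 = 2070 + 36 = 2106.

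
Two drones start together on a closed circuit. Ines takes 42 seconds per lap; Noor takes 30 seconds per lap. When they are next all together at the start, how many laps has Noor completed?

The first common completion time is the LCM of the periods.
42 = 2 × 3 × 7
30 = 2 × 3 × 5
LCM(42, 30) = 2 × 3 × 5 × 7 = 210.
Laps for period 30: 210 / 30 = 7.

7 laps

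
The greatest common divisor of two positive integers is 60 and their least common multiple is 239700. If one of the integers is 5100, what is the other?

2820

For two integers, gcd × lcm = product, so the other is (60 × 239700) / 5100 = 14382000 / 5100 = 2820.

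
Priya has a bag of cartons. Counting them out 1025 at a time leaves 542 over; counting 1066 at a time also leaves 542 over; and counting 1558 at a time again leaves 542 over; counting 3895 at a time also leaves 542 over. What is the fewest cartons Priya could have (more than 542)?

N − 542 must be a common multiple of 1025, 1066, 1558, and 3895.
1025 = 5^2 × 41
1066 = 2 × 13 × 41
1558 = 2 × 19 × 41
3895 = 5 × 19 × 41
LCM(1025, 1066, 1558, 3895) = 2 × 5^2 × 13 × 19 × 41 = 506350.
Smallest N > 542 is LCM + 542 = 506350 + 542 = 506892.

506892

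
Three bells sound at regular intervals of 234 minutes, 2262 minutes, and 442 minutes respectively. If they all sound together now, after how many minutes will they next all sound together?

We need the least common multiple of the intervals.
234 = 2 × 3^2 × 13
2262 = 2 × 3 × 13 × 29
442 = 2 × 13 × 17
LCM(234, 2262, 442) = 2 × 3^2 × 13 × 17 × 29 = 115362.

115362 minutes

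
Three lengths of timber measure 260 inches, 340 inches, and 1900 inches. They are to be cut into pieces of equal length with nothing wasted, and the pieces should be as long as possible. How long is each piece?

The greatest length dividing all of 260, 340, and 1900 is their gcd.
260 = 2^2 × 5 × 13
340 = 2^2 × 5 × 17
1900 = 2^2 × 5^2 × 19
gcd(260, 340, 1900) = 2^2 × 5 = 20.

20 inches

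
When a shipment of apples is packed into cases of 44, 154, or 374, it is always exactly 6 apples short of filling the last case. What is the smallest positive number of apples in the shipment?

5230

Being 6 short of a full case of size k means N ≡ −6 (mod k), i.e. N + 6 is a multiple of each size.
44 = 2^2 × 11
154 = 2 × 7 × 11
374 = 2 × 11 × 17
LCM(44, 154, 374) = 2^2 × 7 × 11 × 17 = 5236.
Smallest positive N is 5236 − 6 = 5230.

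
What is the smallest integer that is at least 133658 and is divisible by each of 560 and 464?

The integer must be a common multiple of 560 and 464, so a multiple of their LCM.
560 = 2^4 × 5 × 7
464 = 2^4 × 29
LCM(560, 464) = 2^4 × 5 × 7 × 29 = 16240.
Smallest multiple of 16240 that is ≥ 133658: ⌈133658/16240⌉ × 16240 = 9 × 16240 = 146160.

146160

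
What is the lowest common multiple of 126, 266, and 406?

69426

126 = 2 × 3^2 × 7
266 = 2 × 7 × 19
406 = 2 × 7 × 29
LCM(126, 266, 406) = 2 × 3^2 × 7 × 19 × 29 = 69426.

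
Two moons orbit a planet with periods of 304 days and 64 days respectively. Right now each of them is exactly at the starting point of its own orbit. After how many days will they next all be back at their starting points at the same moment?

1216 days

The first simultaneous occurrence is after LCM of the individual periods.
304 = 2^4 × 19
64 = 2^6
LCM(304, 64) = 2^6 × 19 = 1216.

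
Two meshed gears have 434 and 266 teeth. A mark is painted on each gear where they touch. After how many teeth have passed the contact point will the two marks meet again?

The first simultaneous occurrence is after LCM of the individual periods.
434 = 2 × 7 × 31
266 = 2 × 7 × 19
LCM(434, 266) = 2 × 7 × 19 × 31 = 8246.

8246 teeth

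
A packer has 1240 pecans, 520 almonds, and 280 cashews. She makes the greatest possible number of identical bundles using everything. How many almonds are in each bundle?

13

Number of bundles = gcd(1240, 520, 280).
1240 = 2^3 × 5 × 31
520 = 2^3 × 5 × 13
280 = 2^3 × 5 × 7
gcd(1240, 520, 280) = 2^3 × 5 = 40.
almonds per bundle = 520 / 40 = 13.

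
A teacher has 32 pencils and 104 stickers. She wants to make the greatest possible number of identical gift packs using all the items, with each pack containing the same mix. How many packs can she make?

8 packs

By the Euclidean algorithm:
104 = 3 × 32 + 8
32 = 4 × 8 + 0
gcd(32, 104) = 8.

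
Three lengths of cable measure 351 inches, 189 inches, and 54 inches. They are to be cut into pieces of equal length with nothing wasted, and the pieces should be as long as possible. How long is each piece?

Each piece length must divide every original length, so the longest possible is gcd(351, 189, 54).
351 = 3^3 × 13
189 = 3^3 × 7
54 = 2 × 3^3
gcd(351, 189, 54) = 3^3 = 27.

27 inches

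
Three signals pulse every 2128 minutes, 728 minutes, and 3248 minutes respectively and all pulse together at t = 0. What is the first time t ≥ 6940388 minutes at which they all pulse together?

Joint pulses occur at multiples of LCM(2128, 728, 3248).
2128 = 2^4 × 7 × 19
728 = 2^3 × 7 × 13
3248 = 2^4 × 7 × 29
LCM(2128, 728, 3248) = 2^4 × 7 × 13 × 19 × 29 = 802256.
Smallest multiple of 802256 that is ≥ 6940388: ⌈6940388/802256⌉ × 802256 = 9 × 802256 = 7220304.

7220304 minutes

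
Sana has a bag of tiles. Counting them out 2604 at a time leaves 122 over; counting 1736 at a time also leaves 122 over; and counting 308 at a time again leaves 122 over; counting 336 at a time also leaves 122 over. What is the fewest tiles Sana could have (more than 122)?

114698

N − 122 must be a common multiple of 2604, 1736, 308, and 336.
2604 = 2^2 × 3 × 7 × 31
1736 = 2^3 × 7 × 31
308 = 2^2 × 7 × 11
336 = 2^4 × 3 × 7
LCM(2604, 1736, 308, 336) = 2^4 × 3 × 7 × 11 × 31 = 114576.
Smallest N > 122 is LCM + 122 = 114576 + 122 = 114698.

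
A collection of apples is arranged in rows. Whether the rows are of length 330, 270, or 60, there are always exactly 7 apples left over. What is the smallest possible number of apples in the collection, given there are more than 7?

N − 7 must be a common multiple of 330, 270, and 60.
330 = 2 × 3 × 5 × 11
270 = 2 × 3^3 × 5
60 = 2^2 × 3 × 5
LCM(330, 270, 60) = 2^2 × 3^3 × 5 × 11 = 5940.
Smallest N > 7 is LCM + 7 = 5940 + 7 = 5947.

5947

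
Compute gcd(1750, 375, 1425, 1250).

1750 = 2 × 5^3 × 7
375 = 3 × 5^3
1425 = 3 × 5^2 × 19
1250 = 2 × 5^4
gcd(1750, 375, 1425, 1250) = 5^2 = 25.

25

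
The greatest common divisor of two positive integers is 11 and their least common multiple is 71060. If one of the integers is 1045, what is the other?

748

For two integers, gcd × lcm = product, so the other is (11 × 71060) / 1045 = 781660 / 1045 = 748.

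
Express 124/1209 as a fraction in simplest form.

4/39

124 = 2^2 × 31
1209 = 3 × 13 × 31
gcd(124, 1209) = 31.
Divide numerator and denominator by 31: 124/1209 = 4/39.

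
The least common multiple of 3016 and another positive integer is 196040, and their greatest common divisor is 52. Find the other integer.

3380

gcd × lcm = product of the two integers, so the other integer is (52 × 196040) / 3016 = 3380.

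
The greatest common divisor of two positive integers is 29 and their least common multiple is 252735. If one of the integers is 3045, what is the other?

For two integers, gcd × lcm = product, so the other is (29 × 252735) / 3045 = 7329315 / 3045 = 2407.

2407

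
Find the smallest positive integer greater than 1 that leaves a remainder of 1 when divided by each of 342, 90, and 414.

39331

N − 1 must be a common multiple of 342, 90, and 414.
342 = 2 × 3^2 × 19
90 = 2 × 3^2 × 5
414 = 2 × 3^2 × 23
LCM(342, 90, 414) = 2 × 3^2 × 5 × 19 × 23 = 39330.
Smallest N > 1 is LCM + 1 = 39330 + 1 = 39331.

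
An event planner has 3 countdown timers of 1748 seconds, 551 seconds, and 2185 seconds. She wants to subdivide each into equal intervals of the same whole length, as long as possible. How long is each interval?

The interval must divide each timer length; the longest such is the gcd.
1748 = 2^2 × 19 × 23
551 = 19 × 29
2185 = 5 × 19 × 23
gcd(1748, 551, 2185) = 19.

19 seconds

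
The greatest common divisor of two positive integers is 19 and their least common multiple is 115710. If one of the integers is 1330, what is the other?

1653

For two integers, gcd × lcm = product, so the other is (19 × 115710) / 1330 = 2198490 / 1330 = 1653.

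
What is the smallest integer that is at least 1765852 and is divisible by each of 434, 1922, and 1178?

1789382

The integer must be a common multiple of 434, 1922, and 1178, so a multiple of their LCM.
434 = 2 × 7 × 31
1922 = 2 × 31^2
1178 = 2 × 19 × 31
LCM(434, 1922, 1178) = 2 × 7 × 19 × 31^2 = 255626.
Smallest multiple of 255626 that is ≥ 1765852: ⌈1765852/255626⌉ × 255626 = 7 × 255626 = 1789382.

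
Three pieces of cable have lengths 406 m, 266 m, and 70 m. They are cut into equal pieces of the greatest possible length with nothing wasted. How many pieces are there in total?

53

Piece length = gcd(406, 266, 70).
406 = 2 × 7 × 29
266 = 2 × 7 × 19
70 = 2 × 5 × 7
gcd(406, 266, 70) = 2 × 7 = 14.
Total pieces = 406/14 + 266/14 + 70/14 = 29 + 19 + 5 = 53.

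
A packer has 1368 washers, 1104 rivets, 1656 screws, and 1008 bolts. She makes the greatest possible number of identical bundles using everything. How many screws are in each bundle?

69

Number of bundles = gcd(1368, 1104, 1656, 1008).
1368 = 2^3 × 3^2 × 19
1104 = 2^4 × 3 × 23
1656 = 2^3 × 3^2 × 23
1008 = 2^4 × 3^2 × 7
gcd(1368, 1104, 1656, 1008) = 2^3 × 3 = 24.
screws per bundle = 1656 / 24 = 69.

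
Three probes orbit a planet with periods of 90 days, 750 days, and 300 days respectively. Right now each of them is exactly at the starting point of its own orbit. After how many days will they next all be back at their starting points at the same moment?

4500 days

They coincide at every common multiple of the periods; the first is the LCM.
90 = 2 × 3^2 × 5
750 = 2 × 3 × 5^3
300 = 2^2 × 3 × 5^2
LCM(90, 750, 300) = 2^2 × 3^2 × 5^3 = 4500.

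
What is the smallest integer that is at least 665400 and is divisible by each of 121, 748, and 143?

748748

The integer must be a common multiple of 121, 748, and 143, so a multiple of their LCM.
121 = 11^2
748 = 2^2 × 11 × 17
143 = 11 × 13
LCM(121, 748, 143) = 2^2 × 11^2 × 13 × 17 = 106964.
Smallest multiple of 106964 that is ≥ 665400: ⌈665400/106964⌉ × 106964 = 7 × 106964 = 748748.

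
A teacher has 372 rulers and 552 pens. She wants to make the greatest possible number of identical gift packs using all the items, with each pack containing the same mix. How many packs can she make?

The pack count must divide each quantity, so the greatest is gcd(372, 552).
372 = 2^2 × 3 × 31
552 = 2^3 × 3 × 23
gcd(372, 552) = 2^2 × 3 = 12.

12 packs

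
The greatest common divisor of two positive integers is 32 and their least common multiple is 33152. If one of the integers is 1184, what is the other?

896

For two integers, gcd × lcm = product, so the other is (32 × 33152) / 1184 = 1060864 / 1184 = 896.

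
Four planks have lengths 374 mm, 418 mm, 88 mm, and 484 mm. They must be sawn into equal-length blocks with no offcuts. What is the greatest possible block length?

22 mm

This is the greatest common divisor of 374, 418, 88, and 484.
374 = 2 × 11 × 17
418 = 2 × 11 × 19
88 = 2^3 × 11
484 = 2^2 × 11^2
gcd(374, 418, 88, 484) = 2 × 11 = 22.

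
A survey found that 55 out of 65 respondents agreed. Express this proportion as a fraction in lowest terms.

11/13

55 = 5 × 11
65 = 5 × 13
gcd(55, 65) = 5.
Divide numerator and denominator by 5: 55/65 = 11/13.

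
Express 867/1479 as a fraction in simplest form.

17/29

867 = 3 × 17^2
1479 = 3 × 17 × 29
gcd(867, 1479) = 3 × 17 = 51.
Divide numerator and denominator by 51: 867/1479 = 17/29.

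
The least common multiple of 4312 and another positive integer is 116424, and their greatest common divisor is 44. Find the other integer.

1188

gcd × lcm = product of the two integers, so the other integer is (44 × 116424) / 4312 = 1188.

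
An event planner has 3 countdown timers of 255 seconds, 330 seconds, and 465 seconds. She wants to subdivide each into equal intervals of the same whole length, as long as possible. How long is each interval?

15 seconds

The interval must divide each timer length; the longest such is the gcd.
255 = 3 × 5 × 17
330 = 2 × 3 × 5 × 11
465 = 3 × 5 × 31
gcd(255, 330, 465) = 3 × 5 = 15.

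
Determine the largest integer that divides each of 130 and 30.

130 = 2 × 5 × 13
30 = 2 × 3 × 5
gcd(130, 30) = 2 × 5 = 10.

10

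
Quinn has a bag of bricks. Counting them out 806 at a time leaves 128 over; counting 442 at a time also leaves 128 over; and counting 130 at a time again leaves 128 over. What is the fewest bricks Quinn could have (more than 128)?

68638

N − 128 must be a common multiple of 806, 442, and 130.
806 = 2 × 13 × 31
442 = 2 × 13 × 17
130 = 2 × 5 × 13
LCM(806, 442, 130) = 2 × 5 × 13 × 17 × 31 = 68510.
Smallest N > 128 is LCM + 128 = 68510 + 128 = 68638.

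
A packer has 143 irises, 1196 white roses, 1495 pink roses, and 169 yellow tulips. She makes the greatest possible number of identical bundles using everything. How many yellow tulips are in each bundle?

Number of bundles = gcd(143, 1196, 1495, 169).
143 = 11 × 13
1196 = 2^2 × 13 × 23
1495 = 5 × 13 × 23
169 = 13^2
gcd(143, 1196, 1495, 169) = 13.
yellow tulips per bundle = 169 / 13 = 13.

13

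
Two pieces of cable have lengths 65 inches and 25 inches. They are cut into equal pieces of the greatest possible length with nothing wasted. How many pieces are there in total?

Piece length = gcd(65, 25).
65 = 5 × 13
25 = 5^2
gcd(65, 25) = 5.
Total pieces = 65/5 + 25/5 = 13 + 5 = 18.

18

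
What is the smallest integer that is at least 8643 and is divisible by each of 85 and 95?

9690

The integer must be a common multiple of 85 and 95, so a multiple of their LCM.
85 = 5 × 17
95 = 5 × 19
LCM(85, 95) = 5 × 17 × 19 = 1615.
Smallest multiple of 1615 that is ≥ 8643: ⌈8643/1615⌉ × 1615 = 6 × 1615 = 9690.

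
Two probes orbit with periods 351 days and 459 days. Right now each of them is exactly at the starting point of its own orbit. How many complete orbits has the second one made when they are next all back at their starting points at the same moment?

13 orbits

The first common completion time is the LCM of the periods.
351 = 3^3 × 13
459 = 3^3 × 17
LCM(351, 459) = 3^3 × 13 × 17 = 5967.
Orbits for period 459: 5967 / 459 = 13.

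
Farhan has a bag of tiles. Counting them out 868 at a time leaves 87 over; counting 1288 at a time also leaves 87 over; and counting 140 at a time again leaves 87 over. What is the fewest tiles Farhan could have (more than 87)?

N − 87 must be a common multiple of 868, 1288, and 140.
868 = 2^2 × 7 × 31
1288 = 2^3 × 7 × 23
140 = 2^2 × 5 × 7
LCM(868, 1288, 140) = 2^3 × 5 × 7 × 23 × 31 = 199640.
Smallest N > 87 is LCM + 87 = 199640 + 87 = 199727.

199727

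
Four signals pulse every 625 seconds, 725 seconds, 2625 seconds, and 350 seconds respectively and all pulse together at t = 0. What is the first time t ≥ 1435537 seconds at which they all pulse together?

Joint pulses occur at multiples of LCM(625, 725, 2625, 350).
625 = 5^4
725 = 5^2 × 29
2625 = 3 × 5^3 × 7
350 = 2 × 5^2 × 7
LCM(625, 725, 2625, 350) = 2 × 3 × 5^4 × 7 × 29 = 761250.
Smallest multiple of 761250 that is ≥ 1435537: ⌈1435537/761250⌉ × 761250 = 2 × 761250 = 1522500.

1522500 seconds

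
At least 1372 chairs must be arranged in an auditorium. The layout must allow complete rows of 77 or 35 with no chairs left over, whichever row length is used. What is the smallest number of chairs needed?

1540

The number of chairs must be a common multiple of 77 and 35, so a multiple of their LCM.
77 = 7 × 11
35 = 5 × 7
LCM(77, 35) = 5 × 7 × 11 = 385.
Smallest multiple of 385 that is ≥ 1372: ⌈1372/385⌉ × 385 = 4 × 385 = 1540.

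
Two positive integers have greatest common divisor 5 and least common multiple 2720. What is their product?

13600

For any two positive integers, gcd × lcm = product = 5 × 2720 = 13600.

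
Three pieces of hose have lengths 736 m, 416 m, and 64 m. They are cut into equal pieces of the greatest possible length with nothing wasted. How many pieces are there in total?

Piece length = gcd(736, 416, 64).
736 = 2^5 × 23
416 = 2^5 × 13
64 = 2^6
gcd(736, 416, 64) = 2^5 = 32.
Total pieces = 736/32 + 416/32 + 64/32 = 23 + 13 + 2 = 38.

38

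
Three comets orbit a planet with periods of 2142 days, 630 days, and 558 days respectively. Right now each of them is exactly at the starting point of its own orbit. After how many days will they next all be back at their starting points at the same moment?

The first simultaneous occurrence is after LCM of the individual periods.
2142 = 2 × 3^2 × 7 × 17
630 = 2 × 3^2 × 5 × 7
558 = 2 × 3^2 × 31
LCM(2142, 630, 558) = 2 × 3^2 × 5 × 7 × 17 × 31 = 332010.

332010 days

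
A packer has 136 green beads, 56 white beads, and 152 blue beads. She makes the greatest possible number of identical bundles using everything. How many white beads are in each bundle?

Number of bundles = gcd(136, 56, 152).
136 = 2^3 × 17
56 = 2^3 × 7
152 = 2^3 × 19
gcd(136, 56, 152) = 2^3 = 8.
white beads per bundle = 56 / 8 = 7.

7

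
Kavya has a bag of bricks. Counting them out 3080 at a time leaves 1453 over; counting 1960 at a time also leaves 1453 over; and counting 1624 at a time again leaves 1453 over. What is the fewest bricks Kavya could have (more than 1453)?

N − 1453 must be a common multiple of 3080, 1960, and 1624.
3080 = 2^3 × 5 × 7 × 11
1960 = 2^3 × 5 × 7^2
1624 = 2^3 × 7 × 29
LCM(3080, 1960, 1624) = 2^3 × 5 × 7^2 × 11 × 29 = 625240.
Smallest N > 1453 is LCM + 1453 = 625240 + 1453 = 626693.

626693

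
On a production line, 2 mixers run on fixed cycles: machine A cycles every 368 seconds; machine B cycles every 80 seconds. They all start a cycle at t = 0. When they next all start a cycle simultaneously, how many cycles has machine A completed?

They are all back at their starting positions together after one LCM of the periods.
368 = 2^4 × 23
80 = 2^4 × 5
LCM(368, 80) = 2^4 × 5 × 23 = 1840.
Cycles for period 368: 1840 / 368 = 5.

5 cycles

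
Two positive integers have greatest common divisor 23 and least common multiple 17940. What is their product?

For any two positive integers, gcd × lcm = product = 23 × 17940 = 412620.

412620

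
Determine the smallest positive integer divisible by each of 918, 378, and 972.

918 = 2 × 3^3 × 17
378 = 2 × 3^3 × 7
972 = 2^2 × 3^5
LCM(918, 378, 972) = 2^2 × 3^5 × 7 × 17 = 115668.

115668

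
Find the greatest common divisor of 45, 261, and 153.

45 = 3^2 × 5
261 = 3^2 × 29
153 = 3^2 × 17
gcd(45, 261, 153) = 3^2 = 9.

9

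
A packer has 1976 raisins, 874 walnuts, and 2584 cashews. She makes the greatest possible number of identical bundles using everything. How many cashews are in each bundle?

68

Number of bundles = gcd(1976, 874, 2584).
1976 = 2^3 × 13 × 19
874 = 2 × 19 × 23
2584 = 2^3 × 17 × 19
gcd(1976, 874, 2584) = 2 × 19 = 38.
cashews per bundle = 2584 / 38 = 68.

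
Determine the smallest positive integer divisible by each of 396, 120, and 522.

114840

396 = 2^2 × 3^2 × 11
120 = 2^3 × 3 × 5
522 = 2 × 3^2 × 29
LCM(396, 120, 522) = 2^3 × 3^2 × 5 × 11 × 29 = 114840.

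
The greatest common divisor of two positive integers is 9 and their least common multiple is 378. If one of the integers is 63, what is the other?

54

For two integers, gcd × lcm = product, so the other is (9 × 378) / 63 = 3402 / 63 = 54.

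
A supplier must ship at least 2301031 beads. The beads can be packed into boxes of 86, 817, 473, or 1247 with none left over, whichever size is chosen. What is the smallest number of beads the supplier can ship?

The number of beads must be a common multiple of 86, 817, 473, and 1247, so a multiple of their LCM.
86 = 2 × 43
817 = 19 × 43
473 = 11 × 43
1247 = 29 × 43
LCM(86, 817, 473, 1247) = 2 × 11 × 19 × 29 × 43 = 521246.
Smallest multiple of 521246 that is ≥ 2301031: ⌈2301031/521246⌉ × 521246 = 5 × 521246 = 2606230.

2606230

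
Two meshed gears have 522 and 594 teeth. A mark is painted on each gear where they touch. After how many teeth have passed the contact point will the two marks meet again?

They coincide at every common multiple of the periods; the first is the LCM.
522 = 2 × 3^2 × 29
594 = 2 × 3^3 × 11
LCM(522, 594) = 2 × 3^3 × 11 × 29 = 17226.

17226 teeth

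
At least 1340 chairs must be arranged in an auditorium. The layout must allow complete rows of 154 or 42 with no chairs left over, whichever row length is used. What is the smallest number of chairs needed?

The number of chairs must be a common multiple of 154 and 42, so a multiple of their LCM.
154 = 2 × 7 × 11
42 = 2 × 3 × 7
LCM(154, 42) = 2 × 3 × 7 × 11 = 462.
Smallest multiple of 462 that is ≥ 1340: ⌈1340/462⌉ × 462 = 3 × 462 = 1386.

1386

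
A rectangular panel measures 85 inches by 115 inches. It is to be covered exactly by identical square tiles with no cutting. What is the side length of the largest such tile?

By the Euclidean algorithm:
115 = 1 × 85 + 30
85 = 2 × 30 + 25
30 = 1 × 25 + 5
25 = 5 × 5 + 0
gcd(85, 115) = 5.

5 inches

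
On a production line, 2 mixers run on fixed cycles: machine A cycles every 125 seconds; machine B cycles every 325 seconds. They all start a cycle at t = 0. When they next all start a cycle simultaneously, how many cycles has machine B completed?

The first common completion time is the LCM of the periods.
125 = 5^3
325 = 5^2 × 13
LCM(125, 325) = 5^3 × 13 = 1625.
Cycles for period 325: 1625 / 325 = 5.

5 cycles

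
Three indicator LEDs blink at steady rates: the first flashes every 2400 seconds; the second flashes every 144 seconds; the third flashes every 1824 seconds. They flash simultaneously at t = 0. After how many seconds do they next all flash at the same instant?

136800 seconds

We need the least common multiple of the intervals.
2400 = 2^5 × 3 × 5^2
144 = 2^4 × 3^2
1824 = 2^5 × 3 × 19
LCM(2400, 144, 1824) = 2^5 × 3^2 × 5^2 × 19 = 136800.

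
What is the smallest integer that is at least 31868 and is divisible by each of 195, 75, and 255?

33150

The integer must be a common multiple of 195, 75, and 255, so a multiple of their LCM.
195 = 3 × 5 × 13
75 = 3 × 5^2
255 = 3 × 5 × 17
LCM(195, 75, 255) = 3 × 5^2 × 13 × 17 = 16575.
Smallest multiple of 16575 that is ≥ 31868: ⌈31868/16575⌉ × 16575 = 2 × 16575 = 33150.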